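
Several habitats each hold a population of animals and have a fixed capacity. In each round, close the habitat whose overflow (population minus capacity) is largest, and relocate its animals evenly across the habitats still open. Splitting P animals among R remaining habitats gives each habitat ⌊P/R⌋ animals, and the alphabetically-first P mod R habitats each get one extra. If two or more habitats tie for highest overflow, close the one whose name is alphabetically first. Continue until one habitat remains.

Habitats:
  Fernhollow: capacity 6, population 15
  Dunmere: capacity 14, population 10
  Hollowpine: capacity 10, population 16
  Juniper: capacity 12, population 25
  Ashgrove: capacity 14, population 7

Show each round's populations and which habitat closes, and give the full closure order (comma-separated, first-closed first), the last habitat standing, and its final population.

Round 1: Ashgrove=7 Dunmere=10 Fernhollow=15 Hollowpine=16 Juniper=25 → close Juniper (overflow 13)
  25÷4 = 6 each, +1 to first 1
Round 2: Ashgrove=14 Dunmere=16 Fernhollow=21 Hollowpine=22 → close Fernhollow (overflow 15)
  21÷3 = 7 each, +1 to first 0
Round 3: Ashgrove=21 Dunmere=23 Hollowpine=29 → close Hollowpine (overflow 19)
  29÷2 = 14 each, +1 to first 1
Round 4: Ashgrove=36 Dunmere=37 → close Dunmere (overflow 23)
  37÷1 = 37 each, +1 to first 0

Closure order: Juniper, Fernhollow, Hollowpine, Dunmere
Last habitat: Ashgrove with 73 animals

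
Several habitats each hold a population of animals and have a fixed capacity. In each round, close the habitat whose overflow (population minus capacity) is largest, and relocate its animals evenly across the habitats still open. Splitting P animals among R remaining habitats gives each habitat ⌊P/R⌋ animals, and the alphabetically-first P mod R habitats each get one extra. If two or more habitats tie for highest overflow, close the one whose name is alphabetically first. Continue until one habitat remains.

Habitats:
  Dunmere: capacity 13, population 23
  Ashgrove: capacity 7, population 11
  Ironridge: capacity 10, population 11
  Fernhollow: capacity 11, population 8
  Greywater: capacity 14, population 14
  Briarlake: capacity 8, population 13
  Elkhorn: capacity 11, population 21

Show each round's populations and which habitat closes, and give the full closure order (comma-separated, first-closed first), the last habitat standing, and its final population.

Round 1: Ashgrove=11 Briarlake=13 Dunmere=23 Elkhorn=21 Fernhollow=8 Greywater=14 Ironridge=11 → close Dunmere (overflow 10)
  23÷6 = 3 each, +1 to first 5
Round 2: Ashgrove=15 Briarlake=17 Elkhorn=25 Fernhollow=12 Greywater=18 Ironridge=14 → close Elkhorn (overflow 14)
  25÷5 = 5 each, +1 to first 0
Round 3: Ashgrove=20 Briarlake=22 Fernhollow=17 Greywater=23 Ironridge=19 → close Briarlake (overflow 14)
  22÷4 = 5 each, +1 to first 2
Round 4: Ashgrove=26 Fernhollow=23 Greywater=28 Ironridge=24 → close Ashgrove (overflow 19)
  26÷3 = 8 each, +1 to first 2
Round 5: Fernhollow=32 Greywater=37 Ironridge=32 → close Greywater (overflow 23)
  37÷2 = 18 each, +1 to first 1
Round 6: Fernhollow=51 Ironridge=50 → close Fernhollow (overflow 40)
  51÷1 = 51 each, +1 to first 0

Closure order: Dunmere, Elkhorn, Briarlake, Ashgrove, Greywater, Fernhollow
Last habitat: Ironridge with 101 animals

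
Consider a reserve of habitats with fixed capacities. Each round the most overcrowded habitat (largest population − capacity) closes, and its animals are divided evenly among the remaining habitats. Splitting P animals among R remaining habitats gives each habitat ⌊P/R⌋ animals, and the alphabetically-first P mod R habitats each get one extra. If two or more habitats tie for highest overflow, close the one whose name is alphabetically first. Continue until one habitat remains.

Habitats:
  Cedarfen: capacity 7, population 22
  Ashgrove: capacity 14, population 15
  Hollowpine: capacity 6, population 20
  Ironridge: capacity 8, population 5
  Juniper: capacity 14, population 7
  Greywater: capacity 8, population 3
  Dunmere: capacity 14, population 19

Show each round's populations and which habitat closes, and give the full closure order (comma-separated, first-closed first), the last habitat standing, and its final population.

Closure order: Cedarfen, Hollowpine, Dunmere, Ashgrove, Greywater, Ironridge
Last habitat: Juniper with 91 animals

Round 1: Ashgrove=15 Cedarfen=22 Dunmere=19 Greywater=3 Hollowpine=20 Ironridge=5 Juniper=7 → close Cedarfen (overflow 15)
  22÷6 = 3 each, +1 to first 4
Round 2: Ashgrove=19 Dunmere=23 Greywater=7 Hollowpine=24 Ironridge=8 Juniper=10 → close Hollowpine (overflow 18)
  24÷5 = 4 each, +1 to first 4
Round 3: Ashgrove=24 Dunmere=28 Greywater=12 Ironridge=13 Juniper=14 → close Dunmere (overflow 14)
  28÷4 = 7 each, +1 to first 0
Round 4: Ashgrove=31 Greywater=19 Ironridge=20 Juniper=21 → close Ashgrove (overflow 17)
  31÷3 = 10 each, +1 to first 1
Round 5: Greywater=30 Ironridge=30 Juniper=31 → close Greywater (overflow 22)
  30÷2 = 15 each, +1 to first 0
Round 6: Ironridge=45 Juniper=46 → close Ironridge (overflow 37)
  45÷1 = 45 each, +1 to first 0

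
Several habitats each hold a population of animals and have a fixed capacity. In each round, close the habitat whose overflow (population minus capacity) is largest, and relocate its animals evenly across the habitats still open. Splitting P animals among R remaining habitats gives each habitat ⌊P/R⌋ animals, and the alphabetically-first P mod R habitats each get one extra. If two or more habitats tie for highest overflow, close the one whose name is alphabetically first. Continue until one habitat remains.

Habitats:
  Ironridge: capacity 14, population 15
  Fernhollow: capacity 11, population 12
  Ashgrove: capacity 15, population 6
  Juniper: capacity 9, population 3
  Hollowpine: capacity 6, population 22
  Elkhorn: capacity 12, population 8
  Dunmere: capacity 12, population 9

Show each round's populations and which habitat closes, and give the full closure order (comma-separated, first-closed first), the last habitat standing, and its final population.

Closure order: Hollowpine, Fernhollow, Ironridge, Dunmere, Elkhorn, Ashgrove
Last habitat: Juniper with 75 animals

Round 1: Ashgrove=6 Dunmere=9 Elkhorn=8 Fernhollow=12 Hollowpine=22 Ironridge=15 Juniper=3 → close Hollowpine (overflow 16)
  22÷6 = 3 each, +1 to first 4
Round 2: Ashgrove=10 Dunmere=13 Elkhorn=12 Fernhollow=16 Ironridge=18 Juniper=6 → close Fernhollow (overflow 5)
  16÷5 = 3 each, +1 to first 1
Round 3: Ashgrove=14 Dunmere=16 Elkhorn=15 Ironridge=21 Juniper=9 → close Ironridge (overflow 7)
  21÷4 = 5 each, +1 to first 1
Round 4: Ashgrove=20 Dunmere=21 Elkhorn=20 Juniper=14 → close Dunmere (overflow 9)
  21÷3 = 7 each, +1 to first 0
Round 5: Ashgrove=27 Elkhorn=27 Juniper=21 → close Elkhorn (overflow 15)
  27÷2 = 13 each, +1 to first 1
Round 6: Ashgrove=41 Juniper=34 → close Ashgrove (overflow 26)
  41÷1 = 41 each, +1 to first 0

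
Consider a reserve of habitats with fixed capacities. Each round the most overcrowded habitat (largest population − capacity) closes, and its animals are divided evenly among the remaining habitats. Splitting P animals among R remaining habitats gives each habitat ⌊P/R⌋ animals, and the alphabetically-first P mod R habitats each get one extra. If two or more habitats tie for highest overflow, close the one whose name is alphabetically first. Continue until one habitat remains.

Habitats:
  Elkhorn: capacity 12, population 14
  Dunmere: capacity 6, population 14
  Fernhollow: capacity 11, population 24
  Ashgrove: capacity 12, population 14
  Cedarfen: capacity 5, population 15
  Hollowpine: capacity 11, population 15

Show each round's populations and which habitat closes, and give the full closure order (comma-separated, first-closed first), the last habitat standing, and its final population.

Closure order: Fernhollow, Cedarfen, Dunmere, Hollowpine, Ashgrove
Last habitat: Elkhorn with 96 animals

Round 1: Ashgrove=14 Cedarfen=15 Dunmere=14 Elkhorn=14 Fernhollow=24 Hollowpine=15 → close Fernhollow (overflow 13)
  24÷5 = 4 each, +1 to first 4
Round 2: Ashgrove=19 Cedarfen=20 Dunmere=19 Elkhorn=19 Hollowpine=19 → close Cedarfen (overflow 15)
  20÷4 = 5 each, +1 to first 0
Round 3: Ashgrove=24 Dunmere=24 Elkhorn=24 Hollowpine=24 → close Dunmere (overflow 18)
  24÷3 = 8 each, +1 to first 0
Round 4: Ashgrove=32 Elkhorn=32 Hollowpine=32 → close Hollowpine (overflow 21)
  32÷2 = 16 each, +1 to first 0
Round 5: Ashgrove=48 Elkhorn=48 → close Ashgrove (overflow 36)
  48÷1 = 48 each, +1 to first 0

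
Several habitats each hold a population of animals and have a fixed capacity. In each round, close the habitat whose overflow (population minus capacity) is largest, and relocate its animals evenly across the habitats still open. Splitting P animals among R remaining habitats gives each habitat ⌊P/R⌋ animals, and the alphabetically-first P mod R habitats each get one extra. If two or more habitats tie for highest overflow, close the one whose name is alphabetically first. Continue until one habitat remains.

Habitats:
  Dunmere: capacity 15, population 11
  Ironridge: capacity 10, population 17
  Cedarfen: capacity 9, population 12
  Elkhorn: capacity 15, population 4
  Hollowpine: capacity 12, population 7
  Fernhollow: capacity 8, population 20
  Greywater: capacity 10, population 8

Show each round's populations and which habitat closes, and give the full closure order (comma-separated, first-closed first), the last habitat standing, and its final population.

Round 1: Cedarfen=12 Dunmere=11 Elkhorn=4 Fernhollow=20 Greywater=8 Hollowpine=7 Ironridge=17 → close Fernhollow (overflow 12)
  20÷6 = 3 each, +1 to first 2
Round 2: Cedarfen=16 Dunmere=15 Elkhorn=7 Greywater=11 Hollowpine=10 Ironridge=20 → close Ironridge (overflow 10)
  20÷5 = 4 each, +1 to first 0
Round 3: Cedarfen=20 Dunmere=19 Elkhorn=11 Greywater=15 Hollowpine=14 → close Cedarfen (overflow 11)
  20÷4 = 5 each, +1 to first 0
Round 4: Dunmere=24 Elkhorn=16 Greywater=20 Hollowpine=19 → close Greywater (overflow 10)
  20÷3 = 6 each, +1 to first 2
Round 5: Dunmere=31 Elkhorn=23 Hollowpine=25 → close Dunmere (overflow 16)
  31÷2 = 15 each, +1 to first 1
Round 6: Elkhorn=39 Hollowpine=40 → close Hollowpine (overflow 28)
  40÷1 = 40 each, +1 to first 0

Closure order: Fernhollow, Ironridge, Cedarfen, Greywater, Dunmere, Hollowpine
Last habitat: Elkhorn with 79 animals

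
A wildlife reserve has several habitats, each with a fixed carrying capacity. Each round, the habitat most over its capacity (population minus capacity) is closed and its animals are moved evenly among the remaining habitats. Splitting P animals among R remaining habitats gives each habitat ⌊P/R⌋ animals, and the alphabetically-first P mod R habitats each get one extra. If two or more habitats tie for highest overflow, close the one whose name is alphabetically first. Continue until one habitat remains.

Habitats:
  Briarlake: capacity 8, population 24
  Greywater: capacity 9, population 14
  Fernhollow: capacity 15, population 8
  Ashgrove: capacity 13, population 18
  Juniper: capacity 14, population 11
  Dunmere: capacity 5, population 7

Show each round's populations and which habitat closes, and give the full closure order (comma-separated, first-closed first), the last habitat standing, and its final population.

Closure order: Briarlake, Ashgrove, Greywater, Dunmere, Juniper
Last habitat: Fernhollow with 82 animals

Round 1: Ashgrove=18 Briarlake=24 Dunmere=7 Fernhollow=8 Greywater=14 Juniper=11 → close Briarlake (overflow 16)
  24÷5 = 4 each, +1 to first 4
Round 2: Ashgrove=23 Dunmere=12 Fernhollow=13 Greywater=19 Juniper=15 → close Ashgrove (overflow 10)
  23÷4 = 5 each, +1 to first 3
Round 3: Dunmere=18 Fernhollow=19 Greywater=25 Juniper=20 → close Greywater (overflow 16)
  25÷3 = 8 each, +1 to first 1
Round 4: Dunmere=27 Fernhollow=27 Juniper=28 → close Dunmere (overflow 22)
  27÷2 = 13 each, +1 to first 1
Round 5: Fernhollow=41 Juniper=41 → close Juniper (overflow 27)
  41÷1 = 41 each, +1 to first 0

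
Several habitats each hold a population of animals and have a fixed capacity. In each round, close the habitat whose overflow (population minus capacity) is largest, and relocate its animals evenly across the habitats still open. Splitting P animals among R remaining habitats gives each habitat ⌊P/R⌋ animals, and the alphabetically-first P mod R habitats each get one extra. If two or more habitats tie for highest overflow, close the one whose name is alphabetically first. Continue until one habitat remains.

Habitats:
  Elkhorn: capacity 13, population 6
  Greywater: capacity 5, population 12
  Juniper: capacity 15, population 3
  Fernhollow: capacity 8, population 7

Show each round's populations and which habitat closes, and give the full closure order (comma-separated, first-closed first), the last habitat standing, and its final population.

Closure order: Greywater, Fernhollow, Elkhorn
Last habitat: Juniper with 28 animals

Round 1: Elkhorn=6 Fernhollow=7 Greywater=12 Juniper=3 → close Greywater (overflow 7)
  12÷3 = 4 each, +1 to first 0
Round 2: Elkhorn=10 Fernhollow=11 Juniper=7 → close Fernhollow (overflow 3)
  11÷2 = 5 each, +1 to first 1
Round 3: Elkhorn=16 Juniper=12 → close Elkhorn (overflow 3)
  16÷1 = 16 each, +1 to first 0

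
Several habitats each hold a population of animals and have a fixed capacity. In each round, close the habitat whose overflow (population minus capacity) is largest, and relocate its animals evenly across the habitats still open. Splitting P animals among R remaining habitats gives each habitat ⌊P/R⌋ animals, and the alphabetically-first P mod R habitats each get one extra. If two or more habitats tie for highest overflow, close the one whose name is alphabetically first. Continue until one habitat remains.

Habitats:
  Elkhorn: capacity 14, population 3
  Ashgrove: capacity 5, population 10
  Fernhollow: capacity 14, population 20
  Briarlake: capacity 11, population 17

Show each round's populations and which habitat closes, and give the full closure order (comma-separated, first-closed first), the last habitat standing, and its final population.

Round 1: Ashgrove=10 Briarlake=17 Elkhorn=3 Fernhollow=20 → close Briarlake (overflow 6)
  17÷3 = 5 each, +1 to first 2
Round 2: Ashgrove=16 Elkhorn=9 Fernhollow=25 → close Ashgrove (overflow 11)
  16÷2 = 8 each, +1 to first 0
Round 3: Elkhorn=17 Fernhollow=33 → close Fernhollow (overflow 19)
  33÷1 = 33 each, +1 to first 0

Closure order: Briarlake, Ashgrove, Fernhollow
Last habitat: Elkhorn with 50 animals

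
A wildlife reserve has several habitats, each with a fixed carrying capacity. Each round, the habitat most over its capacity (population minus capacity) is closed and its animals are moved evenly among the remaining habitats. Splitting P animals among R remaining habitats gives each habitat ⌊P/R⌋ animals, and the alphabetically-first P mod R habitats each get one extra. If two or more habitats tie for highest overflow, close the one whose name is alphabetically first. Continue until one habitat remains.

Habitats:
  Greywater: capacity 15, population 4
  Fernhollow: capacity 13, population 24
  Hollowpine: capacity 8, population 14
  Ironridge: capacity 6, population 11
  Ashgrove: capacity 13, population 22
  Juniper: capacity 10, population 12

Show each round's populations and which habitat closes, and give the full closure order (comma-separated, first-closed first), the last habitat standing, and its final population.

Closure order: Fernhollow, Ashgrove, Hollowpine, Ironridge, Juniper
Last habitat: Greywater with 87 animals

Round 1: Ashgrove=22 Fernhollow=24 Greywater=4 Hollowpine=14 Ironridge=11 Juniper=12 → close Fernhollow (overflow 11)
  24÷5 = 4 each, +1 to first 4
Round 2: Ashgrove=27 Greywater=9 Hollowpine=19 Ironridge=16 Juniper=16 → close Ashgrove (overflow 14)
  27÷4 = 6 each, +1 to first 3
Round 3: Greywater=16 Hollowpine=26 Ironridge=23 Juniper=22 → close Hollowpine (overflow 18)
  26÷3 = 8 each, +1 to first 2
Round 4: Greywater=25 Ironridge=32 Juniper=30 → close Ironridge (overflow 26)
  32÷2 = 16 each, +1 to first 0
Round 5: Greywater=41 Juniper=46 → close Juniper (overflow 36)
  46÷1 = 46 each, +1 to first 0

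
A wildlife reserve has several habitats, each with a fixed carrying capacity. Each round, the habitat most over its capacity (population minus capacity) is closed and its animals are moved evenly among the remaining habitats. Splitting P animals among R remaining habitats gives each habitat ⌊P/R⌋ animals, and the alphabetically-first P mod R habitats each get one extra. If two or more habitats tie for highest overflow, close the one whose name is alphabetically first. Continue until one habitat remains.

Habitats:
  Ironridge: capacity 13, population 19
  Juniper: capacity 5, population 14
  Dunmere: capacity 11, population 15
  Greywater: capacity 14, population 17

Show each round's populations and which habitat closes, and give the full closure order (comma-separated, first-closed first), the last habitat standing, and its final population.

Round 1: Dunmere=15 Greywater=17 Ironridge=19 Juniper=14 → close Juniper (overflow 9)
  14÷3 = 4 each, +1 to first 2
Round 2: Dunmere=20 Greywater=22 Ironridge=23 → close Ironridge (overflow 10)
  23÷2 = 11 each, +1 to first 1
Round 3: Dunmere=32 Greywater=33 → close Dunmere (overflow 21)
  32÷1 = 32 each, +1 to first 0

Closure order: Juniper, Ironridge, Dunmere
Last habitat: Greywater with 65 animals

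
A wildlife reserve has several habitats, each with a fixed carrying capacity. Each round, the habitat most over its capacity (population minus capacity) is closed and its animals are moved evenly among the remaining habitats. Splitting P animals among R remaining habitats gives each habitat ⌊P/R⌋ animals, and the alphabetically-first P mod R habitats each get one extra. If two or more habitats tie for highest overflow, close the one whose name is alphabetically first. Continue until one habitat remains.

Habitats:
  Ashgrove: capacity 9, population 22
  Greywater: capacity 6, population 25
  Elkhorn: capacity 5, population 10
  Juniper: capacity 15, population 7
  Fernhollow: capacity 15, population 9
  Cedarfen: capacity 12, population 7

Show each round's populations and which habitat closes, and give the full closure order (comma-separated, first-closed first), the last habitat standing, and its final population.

Closure order: Greywater, Ashgrove, Elkhorn, Cedarfen, Fernhollow
Last habitat: Juniper with 80 animals

Round 1: Ashgrove=22 Cedarfen=7 Elkhorn=10 Fernhollow=9 Greywater=25 Juniper=7 → close Greywater (overflow 19)
  25÷5 = 5 each, +1 to first 0
Round 2: Ashgrove=27 Cedarfen=12 Elkhorn=15 Fernhollow=14 Juniper=12 → close Ashgrove (overflow 18)
  27÷4 = 6 each, +1 to first 3
Round 3: Cedarfen=19 Elkhorn=22 Fernhollow=21 Juniper=18 → close Elkhorn (overflow 17)
  22÷3 = 7 each, +1 to first 1
Round 4: Cedarfen=27 Fernhollow=28 Juniper=25 → close Cedarfen (overflow 15)
  27÷2 = 13 each, +1 to first 1
Round 5: Fernhollow=42 Juniper=38 → close Fernhollow (overflow 27)
  42÷1 = 42 each, +1 to first 0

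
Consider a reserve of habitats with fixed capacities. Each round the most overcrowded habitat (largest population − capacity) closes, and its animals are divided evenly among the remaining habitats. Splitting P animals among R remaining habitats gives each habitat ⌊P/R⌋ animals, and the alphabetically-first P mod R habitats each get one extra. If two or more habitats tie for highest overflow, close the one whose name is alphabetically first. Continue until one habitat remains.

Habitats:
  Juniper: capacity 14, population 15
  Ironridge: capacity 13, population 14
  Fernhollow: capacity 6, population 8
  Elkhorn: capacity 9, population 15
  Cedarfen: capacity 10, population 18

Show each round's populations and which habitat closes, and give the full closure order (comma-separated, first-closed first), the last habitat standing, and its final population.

Closure order: Cedarfen, Elkhorn, Fernhollow, Ironridge
Last habitat: Juniper with 70 animals

Round 1: Cedarfen=18 Elkhorn=15 Fernhollow=8 Ironridge=14 Juniper=15 → close Cedarfen (overflow 8)
  18÷4 = 4 each, +1 to first 2
Round 2: Elkhorn=20 Fernhollow=13 Ironridge=18 Juniper=19 → close Elkhorn (overflow 11)
  20÷3 = 6 each, +1 to first 2
Round 3: Fernhollow=20 Ironridge=25 Juniper=25 → close Fernhollow (overflow 14)
  20÷2 = 10 each, +1 to first 0
Round 4: Ironridge=35 Juniper=35 → close Ironridge (overflow 22)
  35÷1 = 35 each, +1 to first 0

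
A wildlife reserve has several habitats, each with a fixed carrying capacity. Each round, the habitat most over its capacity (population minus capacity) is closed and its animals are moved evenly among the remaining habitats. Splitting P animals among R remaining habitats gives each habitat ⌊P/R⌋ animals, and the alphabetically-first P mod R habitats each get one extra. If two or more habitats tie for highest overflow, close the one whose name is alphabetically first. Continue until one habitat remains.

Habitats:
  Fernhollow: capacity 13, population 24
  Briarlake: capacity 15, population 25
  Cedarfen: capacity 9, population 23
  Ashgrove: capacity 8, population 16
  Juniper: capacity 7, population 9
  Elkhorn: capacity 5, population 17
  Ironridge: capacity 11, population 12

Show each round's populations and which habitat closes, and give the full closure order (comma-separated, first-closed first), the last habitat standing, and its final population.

Closure order: Cedarfen, Elkhorn, Fernhollow, Briarlake, Ashgrove, Ironridge
Last habitat: Juniper with 126 animals

Round 1: Ashgrove=16 Briarlake=25 Cedarfen=23 Elkhorn=17 Fernhollow=24 Ironridge=12 Juniper=9 → close Cedarfen (overflow 14)
  23÷6 = 3 each, +1 to first 5
Round 2: Ashgrove=20 Briarlake=29 Elkhorn=21 Fernhollow=28 Ironridge=16 Juniper=12 → close Elkhorn (overflow 16)
  21÷5 = 4 each, +1 to first 1
Round 3: Ashgrove=25 Briarlake=33 Fernhollow=32 Ironridge=20 Juniper=16 → close Fernhollow (overflow 19)
  32÷4 = 8 each, +1 to first 0
Round 4: Ashgrove=33 Briarlake=41 Ironridge=28 Juniper=24 → close Briarlake (overflow 26)
  41÷3 = 13 each, +1 to first 2
Round 5: Ashgrove=47 Ironridge=42 Juniper=37 → close Ashgrove (overflow 39)
  47÷2 = 23 each, +1 to first 1
Round 6: Ironridge=66 Juniper=60 → close Ironridge (overflow 55)
  66÷1 = 66 each, +1 to first 0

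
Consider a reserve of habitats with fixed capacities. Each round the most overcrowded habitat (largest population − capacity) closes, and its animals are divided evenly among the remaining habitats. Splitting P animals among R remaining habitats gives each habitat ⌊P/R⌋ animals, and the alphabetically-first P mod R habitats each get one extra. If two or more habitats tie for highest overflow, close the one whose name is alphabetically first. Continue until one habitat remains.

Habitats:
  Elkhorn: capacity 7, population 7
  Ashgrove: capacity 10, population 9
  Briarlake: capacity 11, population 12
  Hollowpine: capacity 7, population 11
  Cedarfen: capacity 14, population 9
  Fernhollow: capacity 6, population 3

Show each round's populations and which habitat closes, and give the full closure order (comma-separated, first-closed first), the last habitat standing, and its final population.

Closure order: Hollowpine, Briarlake, Ashgrove, Elkhorn, Cedarfen
Last habitat: Fernhollow with 51 animals

Round 1: Ashgrove=9 Briarlake=12 Cedarfen=9 Elkhorn=7 Fernhollow=3 Hollowpine=11 → close Hollowpine (overflow 4)
  11÷5 = 2 each, +1 to first 1
Round 2: Ashgrove=12 Briarlake=14 Cedarfen=11 Elkhorn=9 Fernhollow=5 → close Briarlake (overflow 3)
  14÷4 = 3 each, +1 to first 2
Round 3: Ashgrove=16 Cedarfen=15 Elkhorn=12 Fernhollow=8 → close Ashgrove (overflow 6)
  16÷3 = 5 each, +1 to first 1
Round 4: Cedarfen=21 Elkhorn=17 Fernhollow=13 → close Elkhorn (overflow 10)
  17÷2 = 8 each, +1 to first 1
Round 5: Cedarfen=30 Fernhollow=21 → close Cedarfen (overflow 16)
  30÷1 = 30 each, +1 to first 0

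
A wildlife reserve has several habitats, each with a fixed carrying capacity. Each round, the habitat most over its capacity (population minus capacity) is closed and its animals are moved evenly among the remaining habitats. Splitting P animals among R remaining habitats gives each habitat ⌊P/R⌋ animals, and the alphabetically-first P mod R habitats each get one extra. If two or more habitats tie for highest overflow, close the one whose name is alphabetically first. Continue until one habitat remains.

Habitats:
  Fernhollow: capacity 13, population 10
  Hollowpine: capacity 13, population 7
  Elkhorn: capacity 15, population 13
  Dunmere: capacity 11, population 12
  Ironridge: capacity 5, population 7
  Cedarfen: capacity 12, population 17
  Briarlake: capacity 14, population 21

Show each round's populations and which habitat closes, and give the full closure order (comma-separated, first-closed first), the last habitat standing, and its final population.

Round 1: Briarlake=21 Cedarfen=17 Dunmere=12 Elkhorn=13 Fernhollow=10 Hollowpine=7 Ironridge=7 → close Briarlake (overflow 7)
  21÷6 = 3 each, +1 to first 3
Round 2: Cedarfen=21 Dunmere=16 Elkhorn=17 Fernhollow=13 Hollowpine=10 Ironridge=10 → close Cedarfen (overflow 9)
  21÷5 = 4 each, +1 to first 1
Round 3: Dunmere=21 Elkhorn=21 Fernhollow=17 Hollowpine=14 Ironridge=14 → close Dunmere (overflow 10)
  21÷4 = 5 each, +1 to first 1
Round 4: Elkhorn=27 Fernhollow=22 Hollowpine=19 Ironridge=19 → close Ironridge (overflow 14)
  19÷3 = 6 each, +1 to first 1
Round 5: Elkhorn=34 Fernhollow=28 Hollowpine=25 → close Elkhorn (overflow 19)
  34÷2 = 17 each, +1 to first 0
Round 6: Fernhollow=45 Hollowpine=42 → close Fernhollow (overflow 32)
  45÷1 = 45 each, +1 to first 0

Closure order: Briarlake, Cedarfen, Dunmere, Ironridge, Elkhorn, Fernhollow
Last habitat: Hollowpine with 87 animals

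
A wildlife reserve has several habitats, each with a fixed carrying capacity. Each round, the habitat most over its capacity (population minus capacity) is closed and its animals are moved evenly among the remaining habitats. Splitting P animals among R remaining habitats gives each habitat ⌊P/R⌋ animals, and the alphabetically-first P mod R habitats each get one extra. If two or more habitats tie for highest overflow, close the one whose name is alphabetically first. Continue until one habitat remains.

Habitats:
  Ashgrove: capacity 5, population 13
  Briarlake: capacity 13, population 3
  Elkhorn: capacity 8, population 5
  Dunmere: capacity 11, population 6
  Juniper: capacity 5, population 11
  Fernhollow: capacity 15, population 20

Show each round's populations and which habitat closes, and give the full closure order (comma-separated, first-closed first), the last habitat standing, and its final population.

Round 1: Ashgrove=13 Briarlake=3 Dunmere=6 Elkhorn=5 Fernhollow=20 Juniper=11 → close Ashgrove (overflow 8)
  13÷5 = 2 each, +1 to first 3
Round 2: Briarlake=6 Dunmere=9 Elkhorn=8 Fernhollow=22 Juniper=13 → close Juniper (overflow 8)
  13÷4 = 3 each, +1 to first 1
Round 3: Briarlake=10 Dunmere=12 Elkhorn=11 Fernhollow=25 → close Fernhollow (overflow 10)
  25÷3 = 8 each, +1 to first 1
Round 4: Briarlake=19 Dunmere=20 Elkhorn=19 → close Elkhorn (overflow 11)
  19÷2 = 9 each, +1 to first 1
Round 5: Briarlake=29 Dunmere=29 → close Dunmere (overflow 18)
  29÷1 = 29 each, +1 to first 0

Closure order: Ashgrove, Juniper, Fernhollow, Elkhorn, Dunmere
Last habitat: Briarlake with 58 animals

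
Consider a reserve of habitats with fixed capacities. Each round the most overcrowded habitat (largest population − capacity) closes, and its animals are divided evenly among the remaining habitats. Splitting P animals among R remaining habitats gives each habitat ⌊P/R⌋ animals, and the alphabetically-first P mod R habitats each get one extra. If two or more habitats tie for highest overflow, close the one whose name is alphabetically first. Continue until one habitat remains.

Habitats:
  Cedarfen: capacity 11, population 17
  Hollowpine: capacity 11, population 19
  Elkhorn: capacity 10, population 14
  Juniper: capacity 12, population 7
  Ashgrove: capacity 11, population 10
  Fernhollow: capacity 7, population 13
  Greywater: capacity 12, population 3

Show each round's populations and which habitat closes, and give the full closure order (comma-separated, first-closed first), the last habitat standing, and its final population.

Round 1: Ashgrove=10 Cedarfen=17 Elkhorn=14 Fernhollow=13 Greywater=3 Hollowpine=19 Juniper=7 → close Hollowpine (overflow 8)
  19÷6 = 3 each, +1 to first 1
Round 2: Ashgrove=14 Cedarfen=20 Elkhorn=17 Fernhollow=16 Greywater=6 Juniper=10 → close Cedarfen (overflow 9)
  20÷5 = 4 each, +1 to first 0
Round 3: Ashgrove=18 Elkhorn=21 Fernhollow=20 Greywater=10 Juniper=14 → close Fernhollow (overflow 13)
  20÷4 = 5 each, +1 to first 0
Round 4: Ashgrove=23 Elkhorn=26 Greywater=15 Juniper=19 → close Elkhorn (overflow 16)
  26÷3 = 8 each, +1 to first 2
Round 5: Ashgrove=32 Greywater=24 Juniper=27 → close Ashgrove (overflow 21)
  32÷2 = 16 each, +1 to first 0
Round 6: Greywater=40 Juniper=43 → close Juniper (overflow 31)
  43÷1 = 43 each, +1 to first 0

Closure order: Hollowpine, Cedarfen, Fernhollow, Elkhorn, Ashgrove, Juniper
Last habitat: Greywater with 83 animals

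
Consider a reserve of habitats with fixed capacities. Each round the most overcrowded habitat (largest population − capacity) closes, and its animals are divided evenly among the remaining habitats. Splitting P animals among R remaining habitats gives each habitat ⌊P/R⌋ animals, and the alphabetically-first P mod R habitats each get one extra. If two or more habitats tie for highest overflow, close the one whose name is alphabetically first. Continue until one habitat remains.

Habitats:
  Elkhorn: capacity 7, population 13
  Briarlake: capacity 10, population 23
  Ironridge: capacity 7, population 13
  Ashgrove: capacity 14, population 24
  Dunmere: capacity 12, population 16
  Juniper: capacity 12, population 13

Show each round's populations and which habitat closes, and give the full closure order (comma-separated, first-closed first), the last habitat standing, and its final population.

Closure order: Briarlake, Ashgrove, Elkhorn, Dunmere, Ironridge
Last habitat: Juniper with 102 animals

Round 1: Ashgrove=24 Briarlake=23 Dunmere=16 Elkhorn=13 Ironridge=13 Juniper=13 → close Briarlake (overflow 13)
  23÷5 = 4 each, +1 to first 3
Round 2: Ashgrove=29 Dunmere=21 Elkhorn=18 Ironridge=17 Juniper=17 → close Ashgrove (overflow 15)
  29÷4 = 7 each, +1 to first 1
Round 3: Dunmere=29 Elkhorn=25 Ironridge=24 Juniper=24 → close Elkhorn (overflow 18)
  25÷3 = 8 each, +1 to first 1
Round 4: Dunmere=38 Ironridge=32 Juniper=32 → close Dunmere (overflow 26)
  38÷2 = 19 each, +1 to first 0
Round 5: Ironridge=51 Juniper=51 → close Ironridge (overflow 44)
  51÷1 = 51 each, +1 to first 0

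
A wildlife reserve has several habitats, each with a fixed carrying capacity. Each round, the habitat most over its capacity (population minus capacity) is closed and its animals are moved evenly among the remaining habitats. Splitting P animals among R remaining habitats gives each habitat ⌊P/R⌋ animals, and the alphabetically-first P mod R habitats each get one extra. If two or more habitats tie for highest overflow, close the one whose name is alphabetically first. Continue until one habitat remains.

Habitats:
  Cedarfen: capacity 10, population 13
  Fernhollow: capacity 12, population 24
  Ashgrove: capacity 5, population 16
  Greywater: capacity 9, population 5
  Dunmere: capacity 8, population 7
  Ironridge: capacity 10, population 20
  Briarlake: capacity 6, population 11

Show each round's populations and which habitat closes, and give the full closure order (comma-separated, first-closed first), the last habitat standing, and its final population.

Round 1: Ashgrove=16 Briarlake=11 Cedarfen=13 Dunmere=7 Fernhollow=24 Greywater=5 Ironridge=20 → close Fernhollow (overflow 12)
  24÷6 = 4 each, +1 to first 0
Round 2: Ashgrove=20 Briarlake=15 Cedarfen=17 Dunmere=11 Greywater=9 Ironridge=24 → close Ashgrove (overflow 15)
  20÷5 = 4 each, +1 to first 0
Round 3: Briarlake=19 Cedarfen=21 Dunmere=15 Greywater=13 Ironridge=28 → close Ironridge (overflow 18)
  28÷4 = 7 each, +1 to first 0
Round 4: Briarlake=26 Cedarfen=28 Dunmere=22 Greywater=20 → close Briarlake (overflow 20)
  26÷3 = 8 each, +1 to first 2
Round 5: Cedarfen=37 Dunmere=31 Greywater=28 → close Cedarfen (overflow 27)
  37÷2 = 18 each, +1 to first 1
Round 6: Dunmere=50 Greywater=46 → close Dunmere (overflow 42)
  50÷1 = 50 each, +1 to first 0

Closure order: Fernhollow, Ashgrove, Ironridge, Briarlake, Cedarfen, Dunmere
Last habitat: Greywater with 96 animals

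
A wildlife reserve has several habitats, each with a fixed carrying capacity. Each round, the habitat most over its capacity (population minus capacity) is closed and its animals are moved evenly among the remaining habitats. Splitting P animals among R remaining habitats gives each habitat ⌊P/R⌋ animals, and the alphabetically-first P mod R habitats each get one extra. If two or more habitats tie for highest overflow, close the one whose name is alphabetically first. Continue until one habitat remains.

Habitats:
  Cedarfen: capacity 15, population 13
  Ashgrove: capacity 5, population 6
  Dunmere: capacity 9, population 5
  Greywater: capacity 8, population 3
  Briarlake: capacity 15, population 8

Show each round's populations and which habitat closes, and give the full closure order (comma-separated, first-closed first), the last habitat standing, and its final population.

Round 1: Ashgrove=6 Briarlake=8 Cedarfen=13 Dunmere=5 Greywater=3 → close Ashgrove (overflow 1)
  6÷4 = 1 each, +1 to first 2
Round 2: Briarlake=10 Cedarfen=15 Dunmere=6 Greywater=4 → close Cedarfen (overflow 0)
  15÷3 = 5 each, +1 to first 0
Round 3: Briarlake=15 Dunmere=11 Greywater=9 → close Dunmere (overflow 2)
  11÷2 = 5 each, +1 to first 1
Round 4: Briarlake=21 Greywater=14 → close Briarlake (overflow 6)
  21÷1 = 21 each, +1 to first 0

Closure order: Ashgrove, Cedarfen, Dunmere, Briarlake
Last habitat: Greywater with 35 animals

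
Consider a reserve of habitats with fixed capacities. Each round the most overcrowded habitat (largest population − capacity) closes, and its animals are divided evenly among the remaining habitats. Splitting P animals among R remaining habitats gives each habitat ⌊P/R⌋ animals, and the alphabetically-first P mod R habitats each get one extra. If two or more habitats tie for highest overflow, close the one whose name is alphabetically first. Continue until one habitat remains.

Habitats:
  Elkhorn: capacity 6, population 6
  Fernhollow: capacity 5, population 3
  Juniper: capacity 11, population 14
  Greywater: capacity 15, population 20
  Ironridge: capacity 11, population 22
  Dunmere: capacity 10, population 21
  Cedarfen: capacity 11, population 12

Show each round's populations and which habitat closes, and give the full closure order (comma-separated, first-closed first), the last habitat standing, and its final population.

Round 1: Cedarfen=12 Dunmere=21 Elkhorn=6 Fernhollow=3 Greywater=20 Ironridge=22 Juniper=14 → close Dunmere (overflow 11)
  21÷6 = 3 each, +1 to first 3
Round 2: Cedarfen=16 Elkhorn=10 Fernhollow=7 Greywater=23 Ironridge=25 Juniper=17 → close Ironridge (overflow 14)
  25÷5 = 5 each, +1 to first 0
Round 3: Cedarfen=21 Elkhorn=15 Fernhollow=12 Greywater=28 Juniper=22 → close Greywater (overflow 13)
  28÷4 = 7 each, +1 to first 0
Round 4: Cedarfen=28 Elkhorn=22 Fernhollow=19 Juniper=29 → close Juniper (overflow 18)
  29÷3 = 9 each, +1 to first 2
Round 5: Cedarfen=38 Elkhorn=32 Fernhollow=28 → close Cedarfen (overflow 27)
  38÷2 = 19 each, +1 to first 0
Round 6: Elkhorn=51 Fernhollow=47 → close Elkhorn (overflow 45)
  51÷1 = 51 each, +1 to first 0

Closure order: Dunmere, Ironridge, Greywater, Juniper, Cedarfen, Elkhorn
Last habitat: Fernhollow with 98 animals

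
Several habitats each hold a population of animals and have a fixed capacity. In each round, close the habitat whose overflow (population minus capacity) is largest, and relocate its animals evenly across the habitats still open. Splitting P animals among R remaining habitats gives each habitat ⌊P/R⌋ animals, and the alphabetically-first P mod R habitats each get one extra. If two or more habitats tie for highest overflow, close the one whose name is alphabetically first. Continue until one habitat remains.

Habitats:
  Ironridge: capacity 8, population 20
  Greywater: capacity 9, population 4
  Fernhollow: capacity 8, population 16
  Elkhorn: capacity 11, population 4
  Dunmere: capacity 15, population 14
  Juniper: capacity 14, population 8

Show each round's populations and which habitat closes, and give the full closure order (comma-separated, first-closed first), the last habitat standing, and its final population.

Round 1: Dunmere=14 Elkhorn=4 Fernhollow=16 Greywater=4 Ironridge=20 Juniper=8 → close Ironridge (overflow 12)
  20÷5 = 4 each, +1 to first 0
Round 2: Dunmere=18 Elkhorn=8 Fernhollow=20 Greywater=8 Juniper=12 → close Fernhollow (overflow 12)
  20÷4 = 5 each, +1 to first 0
Round 3: Dunmere=23 Elkhorn=13 Greywater=13 Juniper=17 → close Dunmere (overflow 8)
  23÷3 = 7 each, +1 to first 2
Round 4: Elkhorn=21 Greywater=21 Juniper=24 → close Greywater (overflow 12)
  21÷2 = 10 each, +1 to first 1
Round 5: Elkhorn=32 Juniper=34 → close Elkhorn (overflow 21)
  32÷1 = 32 each, +1 to first 0

Closure order: Ironridge, Fernhollow, Dunmere, Greywater, Elkhorn
Last habitat: Juniper with 66 animals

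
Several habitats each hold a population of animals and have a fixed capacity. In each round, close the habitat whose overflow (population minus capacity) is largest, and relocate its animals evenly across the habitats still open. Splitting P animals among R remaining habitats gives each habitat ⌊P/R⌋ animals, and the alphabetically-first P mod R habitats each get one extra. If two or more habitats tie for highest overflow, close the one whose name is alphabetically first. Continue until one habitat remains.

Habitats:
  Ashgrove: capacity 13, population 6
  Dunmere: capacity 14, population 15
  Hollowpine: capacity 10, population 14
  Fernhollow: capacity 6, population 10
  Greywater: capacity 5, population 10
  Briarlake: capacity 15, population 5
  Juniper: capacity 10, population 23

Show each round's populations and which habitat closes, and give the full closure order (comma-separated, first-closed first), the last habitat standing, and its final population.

Closure order: Juniper, Greywater, Fernhollow, Hollowpine, Dunmere, Ashgrove
Last habitat: Briarlake with 83 animals

Round 1: Ashgrove=6 Briarlake=5 Dunmere=15 Fernhollow=10 Greywater=10 Hollowpine=14 Juniper=23 → close Juniper (overflow 13)
  23÷6 = 3 each, +1 to first 5
Round 2: Ashgrove=10 Briarlake=9 Dunmere=19 Fernhollow=14 Greywater=14 Hollowpine=17 → close Greywater (overflow 9)
  14÷5 = 2 each, +1 to first 4
Round 3: Ashgrove=13 Briarlake=12 Dunmere=22 Fernhollow=17 Hollowpine=19 → close Fernhollow (overflow 11)
  17÷4 = 4 each, +1 to first 1
Round 4: Ashgrove=18 Briarlake=16 Dunmere=26 Hollowpine=23 → close Hollowpine (overflow 13)
  23÷3 = 7 each, +1 to first 2
Round 5: Ashgrove=26 Briarlake=24 Dunmere=33 → close Dunmere (overflow 19)
  33÷2 = 16 each, +1 to first 1
Round 6: Ashgrove=43 Briarlake=40 → close Ashgrove (overflow 30)
  43÷1 = 43 each, +1 to first 0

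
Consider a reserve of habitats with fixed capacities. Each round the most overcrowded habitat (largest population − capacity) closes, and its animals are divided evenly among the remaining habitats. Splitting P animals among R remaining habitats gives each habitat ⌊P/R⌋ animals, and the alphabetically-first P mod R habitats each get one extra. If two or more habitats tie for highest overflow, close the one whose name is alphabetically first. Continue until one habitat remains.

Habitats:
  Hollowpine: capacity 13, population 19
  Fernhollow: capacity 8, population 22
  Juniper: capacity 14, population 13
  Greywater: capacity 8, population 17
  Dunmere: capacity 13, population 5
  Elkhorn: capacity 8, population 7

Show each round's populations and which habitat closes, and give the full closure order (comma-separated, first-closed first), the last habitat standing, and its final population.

Round 1: Dunmere=5 Elkhorn=7 Fernhollow=22 Greywater=17 Hollowpine=19 Juniper=13 → close Fernhollow (overflow 14)
  22÷5 = 4 each, +1 to first 2
Round 2: Dunmere=10 Elkhorn=12 Greywater=21 Hollowpine=23 Juniper=17 → close Greywater (overflow 13)
  21÷4 = 5 each, +1 to first 1
Round 3: Dunmere=16 Elkhorn=17 Hollowpine=28 Juniper=22 → close Hollowpine (overflow 15)
  28÷3 = 9 each, +1 to first 1
Round 4: Dunmere=26 Elkhorn=26 Juniper=31 → close Elkhorn (overflow 18)
  26÷2 = 13 each, +1 to first 0
Round 5: Dunmere=39 Juniper=44 → close Juniper (overflow 30)
  44÷1 = 44 each, +1 to first 0

Closure order: Fernhollow, Greywater, Hollowpine, Elkhorn, Juniper
Last habitat: Dunmere with 83 animals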